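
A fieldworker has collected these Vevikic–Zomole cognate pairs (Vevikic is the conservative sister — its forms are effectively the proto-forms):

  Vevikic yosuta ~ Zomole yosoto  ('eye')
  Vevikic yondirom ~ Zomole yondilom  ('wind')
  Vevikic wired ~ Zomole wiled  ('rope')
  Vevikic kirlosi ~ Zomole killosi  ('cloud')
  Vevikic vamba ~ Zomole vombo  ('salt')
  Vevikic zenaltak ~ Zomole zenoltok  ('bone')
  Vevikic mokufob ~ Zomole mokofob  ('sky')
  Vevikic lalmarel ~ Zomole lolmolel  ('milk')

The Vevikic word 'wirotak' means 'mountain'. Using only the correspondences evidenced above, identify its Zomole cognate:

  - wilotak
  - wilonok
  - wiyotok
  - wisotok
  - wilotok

yondirom ~ yondilom — Vevikic r corresponds to Zomole l between vowels (before a back vowel).
zenaltak ~ zenoltok, lalmarel ~ lolmolel — Vevikic a corresponds to Zomole o after a consonant, before a consonant other than r, m, n, p, b, f, v.
Applying these to Vevikic 'wirotak':
  wirotak → wilotak   (r→l between vowels (before a back vowel))
  wilotak → wilotok   (a→o after a consonant, before a consonant other than r, m, n, p, b, f, v)
So the Zomole cognate is 'wilotok'.

wilotok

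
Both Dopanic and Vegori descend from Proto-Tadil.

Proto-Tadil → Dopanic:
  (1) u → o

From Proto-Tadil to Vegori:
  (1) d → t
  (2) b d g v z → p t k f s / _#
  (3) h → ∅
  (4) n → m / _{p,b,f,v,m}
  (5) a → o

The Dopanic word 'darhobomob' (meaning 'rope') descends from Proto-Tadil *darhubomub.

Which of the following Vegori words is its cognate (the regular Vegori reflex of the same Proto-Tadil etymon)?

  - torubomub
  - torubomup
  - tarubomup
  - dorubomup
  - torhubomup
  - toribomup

Vegori: *darhubomub
  darhubomub → tarhubomub   [unconditioned shift]
  tarhubomub → tarhubomup   [final devoicing]
  tarhubomup → tarubomup   [h-loss]
  tarubomup (rule 4 does not apply)
  tarubomup → torubomup   [vowel merger]
  giving Vegori torubomup.
The other candidates each miss or misapply at least one Vegori change.

torubomup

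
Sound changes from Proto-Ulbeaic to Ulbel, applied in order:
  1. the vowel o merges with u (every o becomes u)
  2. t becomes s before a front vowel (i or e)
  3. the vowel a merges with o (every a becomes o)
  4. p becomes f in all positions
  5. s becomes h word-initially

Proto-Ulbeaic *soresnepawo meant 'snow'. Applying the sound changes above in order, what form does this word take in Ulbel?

huresnefowu

Ulbel: *soresnepawo
  soresnepawo → suresnepawu   [vowel merger]
  suresnepawu (rule 2 does not apply)
  suresnepawu → suresnepowu   [vowel merger]
  suresnepowu → suresnefowu   [unconditioned shift]
  suresnefowu → huresnefowu   [debuccalisation]
  giving Ulbel huresnefowu.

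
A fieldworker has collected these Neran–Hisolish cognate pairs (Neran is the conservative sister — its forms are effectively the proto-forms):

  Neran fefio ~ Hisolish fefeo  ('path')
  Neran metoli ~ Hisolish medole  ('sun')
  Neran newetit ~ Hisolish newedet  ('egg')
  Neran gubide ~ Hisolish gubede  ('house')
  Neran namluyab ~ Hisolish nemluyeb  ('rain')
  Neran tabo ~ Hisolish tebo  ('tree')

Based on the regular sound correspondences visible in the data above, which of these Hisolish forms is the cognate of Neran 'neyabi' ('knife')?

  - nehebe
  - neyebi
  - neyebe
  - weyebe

neyebe

namluyab ~ nemluyeb, tabo ~ tebo — Neran a corresponds to Hisolish e after a consonant, before a labial obstruent.
metoli ~ medole — Neran i corresponds to Hisolish e word-finally.
Applying these to Neran 'neyabi':
  neyabi → neyebi   (a→e after a consonant, before a labial obstruent)
  neyebi → neyebe   (i→e word-finally)
So the Hisolish cognate is 'neyebe'.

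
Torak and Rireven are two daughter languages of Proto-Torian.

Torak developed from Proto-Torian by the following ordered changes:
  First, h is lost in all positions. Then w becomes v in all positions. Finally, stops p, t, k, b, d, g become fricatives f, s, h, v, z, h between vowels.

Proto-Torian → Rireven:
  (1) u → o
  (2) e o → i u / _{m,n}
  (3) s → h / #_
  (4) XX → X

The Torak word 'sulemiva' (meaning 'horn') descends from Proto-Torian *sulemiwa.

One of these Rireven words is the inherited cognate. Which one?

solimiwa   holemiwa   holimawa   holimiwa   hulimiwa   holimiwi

holimiwa

Rireven: *sulemiwa > solemiwa > solimiwa > holimiwa  (by vowel merger, pre-nasal raising, debuccalisation)
Among the options, 'holimiwa' alone shows every Rireven change applied in order.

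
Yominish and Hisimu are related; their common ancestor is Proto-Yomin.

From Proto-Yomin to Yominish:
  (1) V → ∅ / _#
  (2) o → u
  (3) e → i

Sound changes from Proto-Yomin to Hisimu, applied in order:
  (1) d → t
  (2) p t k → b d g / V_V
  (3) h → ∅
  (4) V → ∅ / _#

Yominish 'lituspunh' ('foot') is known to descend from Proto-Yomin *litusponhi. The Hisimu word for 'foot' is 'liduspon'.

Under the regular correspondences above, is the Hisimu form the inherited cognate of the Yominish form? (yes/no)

yes

Derive the expected Hisimu reflex of *litusponhi:
Hisimu: *litusponhi
  litusponhi (rule 1 does not apply)
  litusponhi → lidusponhi   [intervocalic voicing]
  lidusponhi → lidusponi   [h-loss]
  lidusponi → liduspon   [apocope]
  giving Hisimu liduspon.
Hisimu 'liduspon' matches the regular reflex exactly, so the pair is cognate.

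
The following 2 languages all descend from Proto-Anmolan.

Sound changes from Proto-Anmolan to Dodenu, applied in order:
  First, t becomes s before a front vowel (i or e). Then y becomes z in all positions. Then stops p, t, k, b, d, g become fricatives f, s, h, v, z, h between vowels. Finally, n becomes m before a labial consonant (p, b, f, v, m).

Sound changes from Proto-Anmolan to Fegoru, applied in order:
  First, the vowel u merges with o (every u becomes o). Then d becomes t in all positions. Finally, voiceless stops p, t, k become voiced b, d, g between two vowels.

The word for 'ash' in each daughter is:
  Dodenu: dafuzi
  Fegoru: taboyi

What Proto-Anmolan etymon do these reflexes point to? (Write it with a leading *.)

Position 3: Dodenu has f, Fegoru has b. Taking the neighbouring segments as reconstructed: Dodenu f could go back to *p or *f; Fegoru b could go back to *p or *b — the one source consistent with every daughter is *p.
Position 5: Dodenu has z, Fegoru has y. Fegoru preserves y here (none of its changes turn any other segment into y), so the proto-segment is *y.
Continuing position by position gives *dapuyi; check it forward:
Dodenu: *dapuyi
  dapuyi (rule 1 does not apply)
  dapuyi → dapuzi   [unconditioned shift]
  dapuzi → dafuzi   [intervocalic lenition]
  dafuzi (rule 4 does not apply)
  giving Dodenu dafuzi.
Fegoru: *dapuyi > dapoyi > tapoyi > taboyi  (by vowel merger, unconditioned shift, intervocalic voicing)
Only *dapuyi yields all of Dodenu dafuzi, Fegoru taboyi.

*dapuyi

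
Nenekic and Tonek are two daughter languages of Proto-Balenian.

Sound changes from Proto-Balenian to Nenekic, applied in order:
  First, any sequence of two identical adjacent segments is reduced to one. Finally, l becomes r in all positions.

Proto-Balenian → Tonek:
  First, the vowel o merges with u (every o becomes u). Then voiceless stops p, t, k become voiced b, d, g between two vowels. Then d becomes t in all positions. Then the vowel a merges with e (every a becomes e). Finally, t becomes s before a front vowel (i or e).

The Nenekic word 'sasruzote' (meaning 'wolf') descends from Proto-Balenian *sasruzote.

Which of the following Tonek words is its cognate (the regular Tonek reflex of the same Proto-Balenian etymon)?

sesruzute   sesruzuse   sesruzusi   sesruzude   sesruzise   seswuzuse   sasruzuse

Tonek: *sasruzote > sasruzute > sasruzude > sasruzute > sesruzute > sesruzuse  (by vowel merger, intervocalic voicing, unconditioned shift, vowel merger, palatalisation)
Among the options, 'sesruzuse' alone shows every Tonek change applied in order.

sesruzuse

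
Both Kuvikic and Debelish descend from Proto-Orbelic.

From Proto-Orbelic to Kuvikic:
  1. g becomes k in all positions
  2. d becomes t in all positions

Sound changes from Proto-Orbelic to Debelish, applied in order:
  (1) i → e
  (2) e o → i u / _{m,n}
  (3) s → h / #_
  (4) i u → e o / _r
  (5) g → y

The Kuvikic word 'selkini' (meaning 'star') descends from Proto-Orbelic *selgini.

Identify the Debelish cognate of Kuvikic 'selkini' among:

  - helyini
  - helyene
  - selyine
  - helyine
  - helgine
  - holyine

helyine

Debelish: start from *selgini.
  rule 1 (vowel merger): selgini → selgene
  rule 2 (pre-nasal raising): selgene → selgine
  rule 3 (debuccalisation): selgine → helgine
  rule 4: no change — helgine
  rule 5 (unconditioned shift): helgine → helyine
  ⇒ Debelish helyine
Among the options, 'helyine' alone shows every Debelish change applied in order.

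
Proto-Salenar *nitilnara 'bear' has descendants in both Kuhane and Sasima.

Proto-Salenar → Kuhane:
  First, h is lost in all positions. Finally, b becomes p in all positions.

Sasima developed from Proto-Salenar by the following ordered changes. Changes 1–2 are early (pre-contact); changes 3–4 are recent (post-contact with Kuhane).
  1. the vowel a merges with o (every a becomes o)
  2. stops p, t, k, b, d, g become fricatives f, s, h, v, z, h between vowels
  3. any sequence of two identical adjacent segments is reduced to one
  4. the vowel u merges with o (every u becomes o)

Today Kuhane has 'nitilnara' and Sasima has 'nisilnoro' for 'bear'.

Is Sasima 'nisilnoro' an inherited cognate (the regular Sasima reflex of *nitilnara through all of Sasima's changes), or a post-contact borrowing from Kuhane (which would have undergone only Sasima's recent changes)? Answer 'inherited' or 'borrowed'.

inherited

If inherited, *nitilnara would pass through all of Sasima's changes:
Sasima: *nitilnara > nitilnoro > nisilnoro  (by vowel merger, intervocalic lenition)
If borrowed from Kuhane 'nitilnara' after the early changes, it would undergo only the recent ones:
  rule 3 (degemination): no change (nitilnara)
  rule 4 (vowel merger): no change (nitilnara)
  ⇒ as a loan: nitilnara
Sasima 'nisilnoro' matches the inherited outcome exactly, so it is an inherited cognate, not a loan.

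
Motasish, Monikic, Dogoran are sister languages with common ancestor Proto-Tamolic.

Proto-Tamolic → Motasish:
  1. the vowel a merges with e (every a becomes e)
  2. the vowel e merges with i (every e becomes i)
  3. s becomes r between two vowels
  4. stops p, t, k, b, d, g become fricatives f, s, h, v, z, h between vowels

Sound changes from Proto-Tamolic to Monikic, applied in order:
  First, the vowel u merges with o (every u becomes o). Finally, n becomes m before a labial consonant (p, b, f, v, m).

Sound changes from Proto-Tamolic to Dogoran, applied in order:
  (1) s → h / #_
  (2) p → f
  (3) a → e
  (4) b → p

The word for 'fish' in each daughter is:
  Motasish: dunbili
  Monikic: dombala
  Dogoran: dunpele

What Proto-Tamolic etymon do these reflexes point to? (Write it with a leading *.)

*dunbala

Position 3: Motasish has n, Monikic has m, Dogoran has n. Motasish preserves n here (none of its changes turn any other segment into n), so the proto-segment is *n.
Position 4: Motasish has b, Monikic has b, Dogoran has p. Motasish preserves b here (none of its changes turn any other segment into b), so the proto-segment is *b.
Continuing position by position gives *dunbala; check it forward:
Motasish: start from *dunbala.
  rule 1 (vowel merger): dunbala → dunbele
  rule 2 (vowel merger): dunbele → dunbili
  rule 3: no change — dunbili
  rule 4: no change — dunbili
  ⇒ Motasish dunbili
Monikic: *dunbala
  dunbala → donbala   [vowel merger]
  donbala → dombala   [nasal place assimilation]
  giving Monikic dombala.
Dogoran: start from *dunbala.
  rule 1: no change — dunbala
  rule 2: no change — dunbala
  rule 3 (vowel merger): dunbala → dunbele
  rule 4 (unconditioned shift): dunbele → dunpele
  ⇒ Dogoran dunpele
Only *dunbala yields all of Motasish dunbili, Monikic dombala, Dogoran dunpele.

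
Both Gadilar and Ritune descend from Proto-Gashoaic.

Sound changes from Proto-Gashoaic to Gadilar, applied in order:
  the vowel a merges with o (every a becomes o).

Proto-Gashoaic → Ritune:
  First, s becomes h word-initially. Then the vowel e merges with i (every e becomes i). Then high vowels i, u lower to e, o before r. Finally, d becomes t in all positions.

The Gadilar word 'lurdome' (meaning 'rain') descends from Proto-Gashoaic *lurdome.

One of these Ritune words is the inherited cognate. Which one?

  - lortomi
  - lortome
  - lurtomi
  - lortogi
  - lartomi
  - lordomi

Ritune: *lurdome
  lurdome (rule 1 does not apply)
  lurdome → lurdomi   [vowel merger]
  lurdomi → lordomi   [pre-rhotic lowering]
  lordomi → lortomi   [unconditioned shift]
  giving Ritune lortomi.
The other candidates each miss or misapply at least one Ritune change.

lortomi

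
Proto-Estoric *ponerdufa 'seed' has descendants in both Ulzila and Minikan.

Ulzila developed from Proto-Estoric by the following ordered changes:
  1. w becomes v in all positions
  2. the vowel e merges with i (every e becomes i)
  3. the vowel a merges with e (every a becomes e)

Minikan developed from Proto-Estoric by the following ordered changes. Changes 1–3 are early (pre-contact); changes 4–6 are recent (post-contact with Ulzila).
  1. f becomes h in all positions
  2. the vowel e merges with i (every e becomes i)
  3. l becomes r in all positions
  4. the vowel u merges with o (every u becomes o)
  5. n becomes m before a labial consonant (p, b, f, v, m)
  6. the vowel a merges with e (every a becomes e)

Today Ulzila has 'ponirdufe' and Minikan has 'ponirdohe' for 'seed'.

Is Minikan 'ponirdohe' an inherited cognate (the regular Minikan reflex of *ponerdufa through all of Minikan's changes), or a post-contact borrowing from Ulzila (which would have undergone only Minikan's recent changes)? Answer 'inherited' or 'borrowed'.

If inherited, *ponerdufa would pass through all of Minikan's changes:
Minikan: *ponerdufa > ponerduha > ponirduha > ponirdoha > ponirdohe  (by unconditioned shift, vowel merger, vowel merger, vowel merger)
If borrowed from Ulzila 'ponirdufe' after the early changes, it would undergo only the recent ones:
  rule 4 (vowel merger): ponirdufe → ponirdofe
  rule 5 (nasal place assimilation): no change (ponirdofe)
  rule 6 (vowel merger): no change (ponirdofe)
  ⇒ as a loan: ponirdofe
Minikan 'ponirdohe' matches the inherited outcome exactly, so it is an inherited cognate, not a loan.

inherited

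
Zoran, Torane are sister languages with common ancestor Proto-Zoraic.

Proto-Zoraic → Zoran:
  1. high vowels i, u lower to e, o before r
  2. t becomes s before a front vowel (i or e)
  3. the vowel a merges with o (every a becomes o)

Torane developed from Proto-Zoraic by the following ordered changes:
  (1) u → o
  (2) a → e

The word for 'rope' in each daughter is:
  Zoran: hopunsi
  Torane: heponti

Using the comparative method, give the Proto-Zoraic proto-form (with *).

*hapunti

Position 2: Zoran has o, Torane has e. Taking the neighbouring segments as reconstructed: Zoran o could go back to *a or *o; Torane e could go back to *a or *e — the one source consistent with every daughter is *a.
Position 4: Zoran has u, Torane has o. Zoran preserves u here (none of its changes turn any other segment into u), so the proto-segment is *u.
This points to *hapunti. Verify forward in each daughter:
Zoran: *hapunti
  hapunti (rule 1 does not apply)
  hapunti → hapunsi   [palatalisation]
  hapunsi → hopunsi   [vowel merger]
  giving Zoran hopunsi.
Torane: *hapunti
  hapunti → haponti   [vowel merger]
  haponti → heponti   [vowel merger]
  giving Torane heponti.
Only *hapunti yields all of Zoran hopunsi, Torane heponti.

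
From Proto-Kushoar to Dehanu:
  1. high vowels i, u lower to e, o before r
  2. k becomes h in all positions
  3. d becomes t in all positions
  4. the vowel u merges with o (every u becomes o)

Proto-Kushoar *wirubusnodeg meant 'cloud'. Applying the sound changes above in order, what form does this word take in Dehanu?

Dehanu: *wirubusnodeg > werubusnodeg > werubusnoteg > werobosnoteg  (by pre-rhotic lowering, unconditioned shift, vowel merger)

werobosnoteg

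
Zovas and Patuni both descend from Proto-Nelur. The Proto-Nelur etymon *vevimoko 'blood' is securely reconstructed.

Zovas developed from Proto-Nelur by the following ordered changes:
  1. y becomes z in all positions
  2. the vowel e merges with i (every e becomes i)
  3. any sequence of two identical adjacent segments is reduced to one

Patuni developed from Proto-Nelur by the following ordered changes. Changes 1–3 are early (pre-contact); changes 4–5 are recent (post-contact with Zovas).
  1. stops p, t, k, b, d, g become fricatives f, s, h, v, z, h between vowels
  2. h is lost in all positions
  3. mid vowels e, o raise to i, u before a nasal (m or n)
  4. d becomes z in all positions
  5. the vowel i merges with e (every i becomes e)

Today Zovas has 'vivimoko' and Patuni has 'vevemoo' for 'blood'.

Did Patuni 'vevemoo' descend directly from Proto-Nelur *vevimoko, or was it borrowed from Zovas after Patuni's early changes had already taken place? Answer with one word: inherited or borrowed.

If inherited, *vevimoko would pass through all of Patuni's changes:
Patuni: *vevimoko > vevimoho > vevimoo > vevemoo  (by intervocalic lenition, h-loss, vowel merger)
If borrowed from Zovas 'vivimoko' after the early changes, it would undergo only the recent ones:
  rule 4 (unconditioned shift): no change (vivimoko)
  rule 5 (vowel merger): vivimoko → vevemoko
  ⇒ as a loan: vevemoko
Patuni 'vevemoo' matches the inherited outcome exactly, so it is an inherited cognate, not a loan.

inherited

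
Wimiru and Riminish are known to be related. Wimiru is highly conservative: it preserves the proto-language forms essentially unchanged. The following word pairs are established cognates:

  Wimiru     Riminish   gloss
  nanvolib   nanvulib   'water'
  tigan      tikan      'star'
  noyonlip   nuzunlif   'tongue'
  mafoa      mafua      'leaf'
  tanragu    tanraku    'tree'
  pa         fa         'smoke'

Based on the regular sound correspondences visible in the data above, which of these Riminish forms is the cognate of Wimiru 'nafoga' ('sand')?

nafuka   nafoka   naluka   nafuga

nafuka

nanvolib ~ nanvulib, noyonlip ~ nuzunlif — Wimiru o corresponds to Riminish u after a consonant, before a consonant other than r, m, n, p, b, f, v.
tigan ~ tikan — Wimiru g corresponds to Riminish k between vowels (before a back vowel).
Applying these to Wimiru 'nafoga':
  nafoga → nafuga   (o→u after a consonant, before a consonant other than r, m, n, p, b, f, v)
  nafuga → nafuka   (g→k between vowels (before a back vowel))
So the Riminish cognate is 'nafuka'.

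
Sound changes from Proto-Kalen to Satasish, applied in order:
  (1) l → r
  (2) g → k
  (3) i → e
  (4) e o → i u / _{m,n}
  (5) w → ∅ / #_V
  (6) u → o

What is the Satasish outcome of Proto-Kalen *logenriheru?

rokinrehero

Satasish: *logenriheru > rogenriheru > rokenriheru > rokenreheru > rokinreheru > rokinrehero  (by unconditioned shift, unconditioned shift, vowel merger, pre-nasal raising, vowel merger)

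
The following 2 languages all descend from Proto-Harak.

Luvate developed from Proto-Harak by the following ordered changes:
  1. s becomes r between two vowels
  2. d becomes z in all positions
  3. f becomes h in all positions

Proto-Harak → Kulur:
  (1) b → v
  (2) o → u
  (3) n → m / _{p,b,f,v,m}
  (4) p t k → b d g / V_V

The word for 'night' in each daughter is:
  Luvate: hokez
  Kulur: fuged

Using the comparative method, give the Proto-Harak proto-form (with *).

*foked

Position 5: Luvate has z, Kulur has d. Taking the neighbouring segments as reconstructed: Luvate z could go back to *d or *z; Kulur d can only go back to *d — the one source consistent with every daughter is *d.
Position 1: Luvate has h, Kulur has f. Kulur preserves f here (none of its changes turn any other segment into f), so the proto-segment is *f.
Position 3: Luvate has k, Kulur has g. Luvate preserves k here (none of its changes turn any other segment into k), so the proto-segment is *k.
This points to *foked. Verify forward in each daughter:
Luvate: *foked
  foked (rule 1 does not apply)
  foked → fokez   [unconditioned shift]
  fokez → hokez   [unconditioned shift]
  giving Luvate hokez.
Kulur: *foked
  foked (rule 1 does not apply)
  foked → fuked   [vowel merger]
  fuked (rule 3 does not apply)
  fuked → fuged   [intervocalic voicing]
  giving Kulur fuged.
Only *foked yields all of Luvate hokez, Kulur fuged.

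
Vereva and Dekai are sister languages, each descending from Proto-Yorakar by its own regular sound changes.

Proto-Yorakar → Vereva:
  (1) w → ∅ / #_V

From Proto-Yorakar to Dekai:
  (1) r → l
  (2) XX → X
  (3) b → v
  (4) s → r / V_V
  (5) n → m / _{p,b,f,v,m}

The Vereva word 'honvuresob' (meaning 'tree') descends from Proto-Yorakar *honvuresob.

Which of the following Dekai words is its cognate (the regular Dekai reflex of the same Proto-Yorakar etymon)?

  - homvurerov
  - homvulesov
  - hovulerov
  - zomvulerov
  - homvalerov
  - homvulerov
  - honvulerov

homvulerov

Dekai: *honvuresob > honvulesob > honvulesov > honvulerov > homvulerov  (by unconditioned shift, unconditioned shift, rhotacism, nasal place assimilation)
Among the options, 'homvulerov' alone shows every Dekai change applied in order.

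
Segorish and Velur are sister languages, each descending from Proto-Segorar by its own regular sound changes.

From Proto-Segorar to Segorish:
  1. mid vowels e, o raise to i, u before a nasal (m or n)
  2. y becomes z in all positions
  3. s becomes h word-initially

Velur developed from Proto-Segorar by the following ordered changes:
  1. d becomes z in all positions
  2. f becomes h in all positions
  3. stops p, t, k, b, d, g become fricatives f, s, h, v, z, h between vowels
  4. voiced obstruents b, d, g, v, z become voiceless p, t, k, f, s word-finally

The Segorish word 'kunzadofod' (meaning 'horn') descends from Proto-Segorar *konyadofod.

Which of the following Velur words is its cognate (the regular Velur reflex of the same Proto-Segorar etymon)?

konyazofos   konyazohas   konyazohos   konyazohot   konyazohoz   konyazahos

konyazohos

Velur: *konyadofod > konyazofoz > konyazohoz > konyazohos  (by unconditioned shift, unconditioned shift, final devoicing)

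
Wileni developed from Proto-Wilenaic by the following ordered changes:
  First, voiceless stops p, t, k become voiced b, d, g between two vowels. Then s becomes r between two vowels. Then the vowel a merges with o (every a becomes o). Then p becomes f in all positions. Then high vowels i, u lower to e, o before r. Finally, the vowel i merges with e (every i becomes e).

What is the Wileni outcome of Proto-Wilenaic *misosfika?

merosfego

Wileni: start from *misosfika.
  rule 1 (intervocalic voicing): misosfika → misosfiga
  rule 2 (rhotacism): misosfiga → mirosfiga
  rule 3 (vowel merger): mirosfiga → mirosfigo
  rule 4: no change — mirosfigo
  rule 5 (pre-rhotic lowering): mirosfigo → merosfigo
  rule 6 (vowel merger): merosfigo → merosfego
  ⇒ Wileni merosfego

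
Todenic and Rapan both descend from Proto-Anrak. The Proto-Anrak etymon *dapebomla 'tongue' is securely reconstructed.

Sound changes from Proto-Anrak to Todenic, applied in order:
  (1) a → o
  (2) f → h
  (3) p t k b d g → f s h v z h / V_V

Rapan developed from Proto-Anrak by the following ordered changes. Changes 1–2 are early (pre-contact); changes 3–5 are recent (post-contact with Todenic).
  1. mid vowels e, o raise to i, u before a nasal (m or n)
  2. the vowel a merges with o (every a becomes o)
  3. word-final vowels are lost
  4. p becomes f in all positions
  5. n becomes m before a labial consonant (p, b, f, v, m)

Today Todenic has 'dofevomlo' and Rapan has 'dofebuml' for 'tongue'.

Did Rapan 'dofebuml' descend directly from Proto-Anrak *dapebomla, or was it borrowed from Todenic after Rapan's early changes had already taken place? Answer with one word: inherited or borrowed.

inherited

If inherited, *dapebomla would pass through all of Rapan's changes:
Rapan: *dapebomla > dapebumla > dopebumlo > dopebuml > dofebuml  (by pre-nasal raising, vowel merger, apocope, unconditioned shift)
If borrowed from Todenic 'dofevomlo' after the early changes, it would undergo only the recent ones:
  rule 3 (apocope): dofevomlo → dofevoml
  rule 4 (unconditioned shift): no change (dofevoml)
  rule 5 (nasal place assimilation): no change (dofevoml)
  ⇒ as a loan: dofevoml
Rapan 'dofebuml' matches the inherited outcome exactly, so it is an inherited cognate, not a loan.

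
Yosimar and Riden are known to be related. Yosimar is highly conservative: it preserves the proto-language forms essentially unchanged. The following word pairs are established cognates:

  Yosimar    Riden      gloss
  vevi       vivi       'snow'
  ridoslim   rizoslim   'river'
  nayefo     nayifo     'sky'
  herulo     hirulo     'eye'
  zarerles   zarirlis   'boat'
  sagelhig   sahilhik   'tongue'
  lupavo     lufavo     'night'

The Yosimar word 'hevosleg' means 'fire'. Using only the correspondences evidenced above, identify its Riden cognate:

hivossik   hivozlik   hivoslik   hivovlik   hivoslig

hivoslik

vevi ~ vivi — Yosimar e corresponds to Riden i after a consonant, before a labial obstruent.
zarerles ~ zarirlis, sagelhig ~ sahilhik — Yosimar e corresponds to Riden i after a consonant, before a consonant other than r, m, n, p, b, f, v.
sagelhig ~ sahilhik — Yosimar g corresponds to Riden k word-finally.
Applying these to Yosimar 'hevosleg':
  hevosleg → hivosleg   (e→i after a consonant, before a labial obstruent)
  hivosleg → hivoslig   (e→i after a consonant, before a consonant other than r, m, n, p, b, f, v)
  hivoslig → hivoslik   (g→k word-finally)
So the Riden cognate is 'hivoslik'.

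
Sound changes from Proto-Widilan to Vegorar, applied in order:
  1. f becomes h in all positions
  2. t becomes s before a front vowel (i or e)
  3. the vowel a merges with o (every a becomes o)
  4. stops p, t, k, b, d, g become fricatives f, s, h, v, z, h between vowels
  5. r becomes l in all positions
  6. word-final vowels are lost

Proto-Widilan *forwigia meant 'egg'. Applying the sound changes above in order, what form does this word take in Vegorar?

holwihi

Vegorar: *forwigia > horwigia > horwigio > horwihio > holwihio > holwihi  (by unconditioned shift, vowel merger, intervocalic lenition, unconditioned shift, apocope)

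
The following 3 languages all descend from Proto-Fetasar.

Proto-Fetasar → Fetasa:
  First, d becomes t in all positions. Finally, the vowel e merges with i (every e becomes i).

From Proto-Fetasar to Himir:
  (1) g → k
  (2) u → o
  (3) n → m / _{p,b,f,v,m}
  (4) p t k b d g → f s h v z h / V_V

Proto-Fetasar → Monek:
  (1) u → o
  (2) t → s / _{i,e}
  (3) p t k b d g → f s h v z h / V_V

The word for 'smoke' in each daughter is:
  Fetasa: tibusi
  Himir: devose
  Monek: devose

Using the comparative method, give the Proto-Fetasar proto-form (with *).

Position 4: Fetasa has u, Himir has o, Monek has o. Fetasa preserves u here (none of its changes turn any other segment into u), so the proto-segment is *u.
Position 1: Fetasa has t, Himir has d, Monek has d. Himir preserves d here (none of its changes turn any other segment into d), so the proto-segment is *d.
This points to *debuse. Verify forward in each daughter:
Fetasa: *debuse > tebuse > tibusi  (by unconditioned shift, vowel merger)
Himir: start from *debuse.
  rule 1: no change — debuse
  rule 2 (vowel merger): debuse → debose
  rule 3: no change — debose
  rule 4 (intervocalic lenition): debose → devose
  ⇒ Himir devose
Monek: start from *debuse.
  rule 1 (vowel merger): debuse → debose
  rule 2: no change — debose
  rule 3 (intervocalic lenition): debose → devose
  ⇒ Monek devose
Only *debuse yields all of Fetasa tibusi, Himir devose, Monek devose.

*debuse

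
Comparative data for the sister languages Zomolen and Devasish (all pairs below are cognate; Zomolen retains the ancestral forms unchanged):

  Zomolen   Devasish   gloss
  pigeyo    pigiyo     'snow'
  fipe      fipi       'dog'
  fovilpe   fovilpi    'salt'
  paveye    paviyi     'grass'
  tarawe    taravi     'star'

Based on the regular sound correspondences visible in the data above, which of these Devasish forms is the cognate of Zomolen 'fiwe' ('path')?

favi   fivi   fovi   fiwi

tarawe ~ taravi — Zomolen w corresponds to Devasish v between vowels (before a front vowel).
fipe ~ fipi, fovilpe ~ fovilpi — Zomolen e corresponds to Devasish i word-finally.
Applying these to Zomolen 'fiwe':
  fiwe → five   (w→v between vowels (before a front vowel))
  five → fivi   (e→i word-finally)
So the Devasish cognate is 'fivi'.

fivi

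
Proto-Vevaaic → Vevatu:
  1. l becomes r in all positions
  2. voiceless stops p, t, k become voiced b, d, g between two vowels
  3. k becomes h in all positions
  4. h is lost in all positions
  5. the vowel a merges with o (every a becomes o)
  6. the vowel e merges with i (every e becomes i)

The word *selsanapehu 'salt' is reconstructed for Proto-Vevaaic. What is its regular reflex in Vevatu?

Vevatu: start from *selsanapehu.
  rule 1 (unconditioned shift): selsanapehu → sersanapehu
  rule 2 (intervocalic voicing): sersanapehu → sersanabehu
  rule 3: no change — sersanabehu
  rule 4 (h-loss): sersanabehu → sersanabeu
  rule 5 (vowel merger): sersanabeu → sersonobeu
  rule 6 (vowel merger): sersonobeu → sirsonobiu
  ⇒ Vevatu sirsonobiu

sirsonobiu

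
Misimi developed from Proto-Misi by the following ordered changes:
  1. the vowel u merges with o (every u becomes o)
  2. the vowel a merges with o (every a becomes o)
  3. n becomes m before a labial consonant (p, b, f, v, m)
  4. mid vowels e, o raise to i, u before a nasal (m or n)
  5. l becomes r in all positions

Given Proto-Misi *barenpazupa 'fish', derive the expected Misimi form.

borimpozopo

Misimi: *barenpazupa
  barenpazupa → barenpazopa   [vowel merger]
  barenpazopa → borenpozopo   [vowel merger]
  borenpozopo → borempozopo   [nasal place assimilation]
  borempozopo → borimpozopo   [pre-nasal raising]
  borimpozopo (rule 5 does not apply)
  giving Misimi borimpozopo.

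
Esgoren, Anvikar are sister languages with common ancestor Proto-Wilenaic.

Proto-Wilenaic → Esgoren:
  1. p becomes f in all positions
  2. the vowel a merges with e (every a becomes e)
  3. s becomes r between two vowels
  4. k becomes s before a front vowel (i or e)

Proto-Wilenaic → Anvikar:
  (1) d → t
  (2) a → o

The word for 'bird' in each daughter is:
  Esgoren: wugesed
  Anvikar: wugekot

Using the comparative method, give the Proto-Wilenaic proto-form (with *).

*wugekad

Position 5: Esgoren has s, Anvikar has k. Anvikar preserves k here (none of its changes turn any other segment into k), so the proto-segment is *k.
Position 7: Esgoren has d, Anvikar has t. Esgoren preserves d here (none of its changes turn any other segment into d), so the proto-segment is *d.
Continuing position by position gives *wugekad; check it forward:
Esgoren: start from *wugekad.
  rule 1: no change — wugekad
  rule 2 (vowel merger): wugekad → wugeked
  rule 3: no change — wugeked
  rule 4 (palatalisation): wugeked → wugesed
  ⇒ Esgoren wugesed
Anvikar: *wugekad
  wugekad → wugekat   [unconditioned shift]
  wugekat → wugekot   [vowel merger]
  giving Anvikar wugekot.
No other proto-form is consistent with every reflex, so the reconstruction is *wugekad.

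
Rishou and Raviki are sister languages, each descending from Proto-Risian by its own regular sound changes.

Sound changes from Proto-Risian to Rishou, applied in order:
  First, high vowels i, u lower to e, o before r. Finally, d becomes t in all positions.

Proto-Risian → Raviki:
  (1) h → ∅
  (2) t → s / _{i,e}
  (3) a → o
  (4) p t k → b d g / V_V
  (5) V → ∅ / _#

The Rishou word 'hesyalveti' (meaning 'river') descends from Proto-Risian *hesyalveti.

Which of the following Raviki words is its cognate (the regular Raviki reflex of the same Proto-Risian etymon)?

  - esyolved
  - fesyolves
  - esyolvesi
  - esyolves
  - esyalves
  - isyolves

esyolves

Raviki: *hesyalveti > esyalveti > esyalvesi > esyolvesi > esyolves  (by h-loss, palatalisation, vowel merger, apocope)
Among the options, 'esyolves' alone shows every Raviki change applied in order.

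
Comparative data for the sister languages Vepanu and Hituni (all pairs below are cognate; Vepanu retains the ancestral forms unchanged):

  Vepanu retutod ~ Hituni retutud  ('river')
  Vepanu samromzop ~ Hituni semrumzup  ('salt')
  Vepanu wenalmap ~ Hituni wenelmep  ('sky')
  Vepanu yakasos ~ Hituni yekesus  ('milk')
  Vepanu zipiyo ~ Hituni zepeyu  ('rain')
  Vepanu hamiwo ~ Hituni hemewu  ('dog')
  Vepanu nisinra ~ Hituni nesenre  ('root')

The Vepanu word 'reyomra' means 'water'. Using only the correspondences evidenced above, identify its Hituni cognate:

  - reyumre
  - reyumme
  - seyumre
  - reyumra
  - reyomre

samromzop ~ semrumzup — Vepanu o corresponds to Hituni u after a consonant, before a nasal.
nisinra ~ nesenre — Vepanu a corresponds to Hituni e word-finally.
Applying these to Vepanu 'reyomra':
  reyomra → reyumra   (o→u after a consonant, before a nasal)
  reyumra → reyumre   (a→e word-finally)
So the Hituni cognate is 'reyumre'.

reyumre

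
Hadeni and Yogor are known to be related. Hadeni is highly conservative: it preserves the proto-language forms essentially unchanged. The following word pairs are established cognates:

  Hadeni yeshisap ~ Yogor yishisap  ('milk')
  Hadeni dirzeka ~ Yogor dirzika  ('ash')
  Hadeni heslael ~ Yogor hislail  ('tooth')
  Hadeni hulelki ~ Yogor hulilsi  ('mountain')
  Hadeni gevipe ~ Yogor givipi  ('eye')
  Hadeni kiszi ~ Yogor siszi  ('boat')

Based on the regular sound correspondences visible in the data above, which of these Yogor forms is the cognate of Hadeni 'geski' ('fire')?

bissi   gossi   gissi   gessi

gissi

yeshisap ~ yishisap, dirzeka ~ dirzika — Hadeni e corresponds to Yogor i after a consonant, before a consonant other than r, m, n, p, b, f, v.
hulelki ~ hulilsi — Hadeni k corresponds to Yogor s after a consonant, before a front vowel.
Applying these to Hadeni 'geski':
  geski → giski   (e→i after a consonant, before a consonant other than r, m, n, p, b, f, v)
  giski → gissi   (k→s after a consonant, before a front vowel)
So the Yogor cognate is 'gissi'.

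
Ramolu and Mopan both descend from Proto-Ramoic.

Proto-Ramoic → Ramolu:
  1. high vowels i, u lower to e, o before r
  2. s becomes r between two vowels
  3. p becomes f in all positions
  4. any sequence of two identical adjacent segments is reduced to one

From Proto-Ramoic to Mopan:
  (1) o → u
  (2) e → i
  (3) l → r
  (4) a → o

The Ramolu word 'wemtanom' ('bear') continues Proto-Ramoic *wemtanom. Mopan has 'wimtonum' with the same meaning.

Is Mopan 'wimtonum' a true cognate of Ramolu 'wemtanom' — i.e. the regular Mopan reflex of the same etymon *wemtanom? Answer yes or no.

Derive the expected Mopan reflex of *wemtanom:
Mopan: *wemtanom > wemtanum > wimtanum > wimtonum  (by vowel merger, vowel merger, vowel merger)
Mopan 'wimtonum' matches the regular reflex exactly, so the pair is cognate.

yes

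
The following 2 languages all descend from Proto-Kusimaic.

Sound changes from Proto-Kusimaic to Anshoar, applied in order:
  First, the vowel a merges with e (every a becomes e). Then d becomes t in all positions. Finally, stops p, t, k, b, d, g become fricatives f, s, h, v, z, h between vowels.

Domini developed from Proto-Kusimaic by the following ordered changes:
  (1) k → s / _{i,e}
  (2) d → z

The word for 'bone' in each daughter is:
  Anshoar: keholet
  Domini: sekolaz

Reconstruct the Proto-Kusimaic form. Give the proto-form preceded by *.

*kekolad

Position 1: Anshoar has k, Domini has s. Anshoar preserves k here (none of its changes turn any other segment into k), so the proto-segment is *k.
Position 7: Anshoar has t, Domini has z. Taking the neighbouring segments as reconstructed: Anshoar t could go back to *t or *d; Domini z could go back to *d or *z — the one source consistent with every daughter is *d.
Position 6: Anshoar has e, Domini has a. Domini preserves a here (none of its changes turn any other segment into a), so the proto-segment is *a.
Verify the candidate proto-form against each daughter:
Anshoar: start from *kekolad.
  rule 1 (vowel merger): kekolad → kekoled
  rule 2 (unconditioned shift): kekoled → kekolet
  rule 3 (intervocalic lenition): kekolet → keholet
  ⇒ Anshoar keholet
Domini: *kekolad
  kekolad → sekolad   [palatalisation]
  sekolad → sekolaz   [unconditioned shift]
  giving Domini sekolaz.
*kekolad is the unique common source.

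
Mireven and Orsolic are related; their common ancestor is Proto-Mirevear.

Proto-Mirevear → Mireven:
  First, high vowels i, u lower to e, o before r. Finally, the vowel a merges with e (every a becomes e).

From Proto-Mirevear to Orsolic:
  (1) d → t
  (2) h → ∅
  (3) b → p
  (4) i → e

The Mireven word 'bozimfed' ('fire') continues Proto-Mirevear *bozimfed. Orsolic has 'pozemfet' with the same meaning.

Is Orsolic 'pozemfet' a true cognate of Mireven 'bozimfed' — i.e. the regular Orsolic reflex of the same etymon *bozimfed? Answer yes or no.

yes

Derive the expected Orsolic reflex of *bozimfed:
Orsolic: *bozimfed
  bozimfed → bozimfet   [unconditioned shift]
  bozimfet (rule 2 does not apply)
  bozimfet → pozimfet   [unconditioned shift]
  pozimfet → pozemfet   [vowel merger]
  giving Orsolic pozemfet.
Orsolic 'pozemfet' matches the regular reflex exactly, so the pair is cognate.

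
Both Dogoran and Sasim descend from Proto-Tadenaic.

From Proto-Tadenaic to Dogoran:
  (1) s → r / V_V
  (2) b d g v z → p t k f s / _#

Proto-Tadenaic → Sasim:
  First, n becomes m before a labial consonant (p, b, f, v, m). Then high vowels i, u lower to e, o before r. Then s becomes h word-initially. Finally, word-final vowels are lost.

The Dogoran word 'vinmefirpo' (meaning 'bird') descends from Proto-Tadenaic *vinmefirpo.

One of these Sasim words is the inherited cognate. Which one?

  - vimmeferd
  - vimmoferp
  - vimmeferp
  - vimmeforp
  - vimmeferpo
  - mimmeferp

Sasim: start from *vinmefirpo.
  rule 1 (nasal place assimilation): vinmefirpo → vimmefirpo
  rule 2 (pre-rhotic lowering): vimmefirpo → vimmeferpo
  rule 3: no change — vimmeferpo
  rule 4 (apocope): vimmeferpo → vimmeferp
  ⇒ Sasim vimmeferp
The other candidates each miss or misapply at least one Sasim change.

vimmeferp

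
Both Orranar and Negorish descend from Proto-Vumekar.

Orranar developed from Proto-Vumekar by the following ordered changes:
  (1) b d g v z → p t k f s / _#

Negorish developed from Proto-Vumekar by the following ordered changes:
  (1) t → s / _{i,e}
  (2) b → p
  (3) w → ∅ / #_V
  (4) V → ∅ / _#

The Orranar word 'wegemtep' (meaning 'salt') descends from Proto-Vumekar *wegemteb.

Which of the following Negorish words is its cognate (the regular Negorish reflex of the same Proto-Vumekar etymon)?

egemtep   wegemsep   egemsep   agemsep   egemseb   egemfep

Negorish: *wegemteb
  wegemteb → wegemseb   [palatalisation]
  wegemseb → wegemsep   [unconditioned shift]
  wegemsep → egemsep   [glide loss]
  egemsep (rule 4 does not apply)
  giving Negorish egemsep.
Only 'egemsep' matches the regular Negorish development of *wegemteb.

egemsep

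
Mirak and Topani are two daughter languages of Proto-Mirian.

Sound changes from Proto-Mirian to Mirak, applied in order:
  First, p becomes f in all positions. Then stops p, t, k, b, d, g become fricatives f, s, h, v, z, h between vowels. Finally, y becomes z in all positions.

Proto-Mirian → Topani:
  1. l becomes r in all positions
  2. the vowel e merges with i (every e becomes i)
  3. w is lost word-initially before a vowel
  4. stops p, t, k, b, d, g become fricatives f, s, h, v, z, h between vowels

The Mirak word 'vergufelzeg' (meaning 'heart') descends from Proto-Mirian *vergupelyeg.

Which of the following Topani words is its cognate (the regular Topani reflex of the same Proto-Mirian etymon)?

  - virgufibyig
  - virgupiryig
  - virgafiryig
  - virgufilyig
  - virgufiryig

virgufiryig

Topani: *vergupelyeg > verguperyeg > virgupiryig > virgufiryig  (by unconditioned shift, vowel merger, intervocalic lenition)
Among the options, 'virgufiryig' alone shows every Topani change applied in order.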